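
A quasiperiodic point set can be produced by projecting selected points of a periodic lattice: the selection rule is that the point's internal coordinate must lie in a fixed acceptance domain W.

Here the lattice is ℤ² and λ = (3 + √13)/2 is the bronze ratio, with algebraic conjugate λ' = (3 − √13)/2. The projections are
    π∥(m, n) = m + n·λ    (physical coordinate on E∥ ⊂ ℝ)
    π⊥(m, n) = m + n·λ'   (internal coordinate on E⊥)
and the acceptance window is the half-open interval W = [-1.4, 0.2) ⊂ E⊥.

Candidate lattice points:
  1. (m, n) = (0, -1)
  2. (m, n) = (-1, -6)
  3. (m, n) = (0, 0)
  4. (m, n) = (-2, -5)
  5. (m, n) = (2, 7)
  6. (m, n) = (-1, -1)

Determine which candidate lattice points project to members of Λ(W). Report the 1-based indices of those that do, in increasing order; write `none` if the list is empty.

λ' = (3−√13)/2 ≈ -0.30278.
candidate 1: (m,n)=(0,-1) → π∥ = 0-1·λ ≈ -3.30278, π⊥ = 0-1·λ' ≈ 0.30278 ∉ [-1.4, 0.2) ⇒ out
candidate 2: (m,n)=(-1,-6) → π∥ = -1-6·λ ≈ -20.81665, π⊥ = -1-6·λ' ≈ 0.81665 ∉ [-1.4, 0.2) ⇒ out
candidate 3: (m,n)=(0,0) → π∥ = 0+0·λ ≈ 0.00000, π⊥ = 0+0·λ' ≈ 0.00000 ∈ [-1.4, 0.2) ⇒ IN Λ
candidate 4: (m,n)=(-2,-5) → π∥ = -2-5·λ ≈ -18.51388, π⊥ = -2-5·λ' ≈ -0.48612 ∈ [-1.4, 0.2) ⇒ IN Λ
candidate 5: (m,n)=(2,7) → π∥ = 2+7·λ ≈ 25.11943, π⊥ = 2+7·λ' ≈ -0.11943 ∈ [-1.4, 0.2) ⇒ IN Λ
candidate 6: (m,n)=(-1,-1) → π∥ = -1-1·λ ≈ -4.30278, π⊥ = -1-1·λ' ≈ -0.69722 ∈ [-1.4, 0.2) ⇒ IN Λ

3, 4, 5, 6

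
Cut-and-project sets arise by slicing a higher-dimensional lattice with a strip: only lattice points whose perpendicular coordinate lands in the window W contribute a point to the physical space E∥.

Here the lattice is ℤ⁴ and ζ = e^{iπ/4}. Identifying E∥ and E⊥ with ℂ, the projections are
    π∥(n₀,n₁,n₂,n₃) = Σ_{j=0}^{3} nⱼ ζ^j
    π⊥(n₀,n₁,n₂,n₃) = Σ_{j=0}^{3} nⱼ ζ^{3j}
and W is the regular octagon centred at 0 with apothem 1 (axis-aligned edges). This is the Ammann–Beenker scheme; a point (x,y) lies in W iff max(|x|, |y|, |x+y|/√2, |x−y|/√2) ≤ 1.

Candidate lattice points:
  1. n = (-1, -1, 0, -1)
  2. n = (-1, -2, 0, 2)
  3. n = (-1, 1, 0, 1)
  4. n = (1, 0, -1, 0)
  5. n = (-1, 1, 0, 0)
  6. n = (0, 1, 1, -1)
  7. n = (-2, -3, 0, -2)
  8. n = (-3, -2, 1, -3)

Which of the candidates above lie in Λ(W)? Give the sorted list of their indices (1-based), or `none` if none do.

none

Internal map: ζ^{3j} for j=0..3 gives (1,0), (−√2/2,√2/2), (0,−1), (√2/2,√2/2).
#1 (-1, -1, 0, -1): internal (-1.000000, -1.414214); octagon support 1.707107 vs apothem 1 → ∉ W
#2 (-1, -2, 0, 2): internal (1.828427, 0.000000); octagon support 1.828427 vs apothem 1 → ∉ W
#3 (-1, 1, 0, 1): internal (-1.000000, 1.414214); octagon support 1.707107 vs apothem 1 → ∉ W
#4 (1, 0, -1, 0): internal (1.000000, 1.000000); octagon support 1.414214 vs apothem 1 → ∉ W
#5 (-1, 1, 0, 0): internal (-1.707107, 0.707107); octagon support 1.707107 vs apothem 1 → ∉ W
#6 (0, 1, 1, -1): internal (-1.414214, -1.000000); octagon support 1.707107 vs apothem 1 → ∉ W
#7 (-2, -3, 0, -2): internal (-1.292893, -3.535534); octagon support 3.535534 vs apothem 1 → ∉ W
#8 (-3, -2, 1, -3): internal (-3.707107, -4.535534); octagon support 5.828427 vs apothem 1 → ∉ W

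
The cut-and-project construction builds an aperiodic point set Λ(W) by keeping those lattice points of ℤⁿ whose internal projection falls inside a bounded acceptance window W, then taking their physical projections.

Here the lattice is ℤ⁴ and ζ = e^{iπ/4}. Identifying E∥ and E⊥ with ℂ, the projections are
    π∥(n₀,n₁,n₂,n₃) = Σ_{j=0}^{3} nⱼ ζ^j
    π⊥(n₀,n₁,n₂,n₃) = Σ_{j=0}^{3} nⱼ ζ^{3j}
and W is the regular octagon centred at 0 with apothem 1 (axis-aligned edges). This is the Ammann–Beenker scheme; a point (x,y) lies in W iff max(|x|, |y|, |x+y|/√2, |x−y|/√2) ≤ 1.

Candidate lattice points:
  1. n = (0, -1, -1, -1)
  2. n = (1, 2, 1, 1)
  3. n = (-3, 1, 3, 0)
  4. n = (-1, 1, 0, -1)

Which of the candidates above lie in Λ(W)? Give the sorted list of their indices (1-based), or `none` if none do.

With ζ = e^{iπ/4} the internal vectors are ζ^0,ζ^3,ζ^6,ζ^9.
#1 (0, -1, -1, -1): internal (0.00000, -0.41421); octagon support 0.41421 vs apothem 1 → ∈ W
#2 (1, 2, 1, 1): internal (0.29289, 1.12132); octagon support 1.12132 vs apothem 1 → ∉ W
#3 (-3, 1, 3, 0): internal (-3.70711, -2.29289); octagon support 4.24264 vs apothem 1 → ∉ W
#4 (-1, 1, 0, -1): internal (-2.41421, 0.00000); octagon support 2.41421 vs apothem 1 → ∉ W

1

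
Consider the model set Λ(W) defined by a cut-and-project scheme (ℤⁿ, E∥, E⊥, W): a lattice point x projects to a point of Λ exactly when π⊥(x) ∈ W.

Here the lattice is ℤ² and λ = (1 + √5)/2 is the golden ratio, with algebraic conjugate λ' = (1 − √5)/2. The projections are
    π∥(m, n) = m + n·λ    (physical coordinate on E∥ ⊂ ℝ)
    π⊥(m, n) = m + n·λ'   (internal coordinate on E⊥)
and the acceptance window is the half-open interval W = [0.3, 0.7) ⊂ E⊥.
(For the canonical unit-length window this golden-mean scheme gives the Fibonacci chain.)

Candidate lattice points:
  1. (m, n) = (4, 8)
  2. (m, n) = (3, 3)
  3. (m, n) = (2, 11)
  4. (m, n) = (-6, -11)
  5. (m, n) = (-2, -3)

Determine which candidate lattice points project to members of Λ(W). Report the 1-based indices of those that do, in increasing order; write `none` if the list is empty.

Compute λ' = (1−√5)/2 = -0.61803, so π⊥(m,n) = m -0.61803·n.
candidate 1: (m,n)=(4,8) → π∥ = 4+8·λ ≈ 16.94427, π⊥ = 4+8·λ' ≈ -0.94427 ∉ [0.3, 0.7) ⇒ out
candidate 2: (m,n)=(3,3) → π∥ = 3+3·λ ≈ 7.85410, π⊥ = 3+3·λ' ≈ 1.14590 ∉ [0.3, 0.7) ⇒ out
candidate 3: (m,n)=(2,11) → π∥ = 2+11·λ ≈ 19.79837, π⊥ = 2+11·λ' ≈ -4.79837 ∉ [0.3, 0.7) ⇒ out
candidate 4: (m,n)=(-6,-11) → π∥ = -6-11·λ ≈ -23.79837, π⊥ = -6-11·λ' ≈ 0.79837 ∉ [0.3, 0.7) ⇒ out
candidate 5: (m,n)=(-2,-3) → π∥ = -2-3·λ ≈ -6.85410, π⊥ = -2-3·λ' ≈ -0.14590 ∉ [0.3, 0.7) ⇒ out

none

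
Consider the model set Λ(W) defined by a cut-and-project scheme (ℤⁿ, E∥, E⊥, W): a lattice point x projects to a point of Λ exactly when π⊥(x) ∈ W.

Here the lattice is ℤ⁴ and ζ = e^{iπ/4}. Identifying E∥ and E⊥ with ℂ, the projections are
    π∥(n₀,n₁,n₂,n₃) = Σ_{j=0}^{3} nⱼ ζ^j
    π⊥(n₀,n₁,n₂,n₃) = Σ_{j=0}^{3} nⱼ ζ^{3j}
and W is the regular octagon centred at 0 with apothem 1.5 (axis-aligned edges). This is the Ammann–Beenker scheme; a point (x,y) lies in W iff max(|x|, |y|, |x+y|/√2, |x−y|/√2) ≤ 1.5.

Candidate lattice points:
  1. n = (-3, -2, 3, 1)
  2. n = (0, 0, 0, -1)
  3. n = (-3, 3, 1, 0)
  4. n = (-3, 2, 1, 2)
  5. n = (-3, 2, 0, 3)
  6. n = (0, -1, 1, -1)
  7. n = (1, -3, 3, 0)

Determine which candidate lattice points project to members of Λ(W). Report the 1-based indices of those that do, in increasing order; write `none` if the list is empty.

With ζ = e^{iπ/4} the internal vectors are ζ^0,ζ^3,ζ^6,ζ^9.
#1 (-3, -2, 3, 1): internal (-0.8787, -3.7071); octagon support 3.7071 vs apothem 1.5 → ∉ W
#2 (0, 0, 0, -1): internal (-0.7071, -0.7071); octagon support 1.0000 vs apothem 1.5 → ∈ W
#3 (-3, 3, 1, 0): internal (-5.1213, 1.1213); octagon support 5.1213 vs apothem 1.5 → ∉ W
#4 (-3, 2, 1, 2): internal (-3.0000, 1.8284); octagon support 3.4142 vs apothem 1.5 → ∉ W
#5 (-3, 2, 0, 3): internal (-2.2929, 3.5355); octagon support 4.1213 vs apothem 1.5 → ∉ W
#6 (0, -1, 1, -1): internal (0.0000, -2.4142); octagon support 2.4142 vs apothem 1.5 → ∉ W
#7 (1, -3, 3, 0): internal (3.1213, -5.1213); octagon support 5.8284 vs apothem 1.5 → ∉ W

2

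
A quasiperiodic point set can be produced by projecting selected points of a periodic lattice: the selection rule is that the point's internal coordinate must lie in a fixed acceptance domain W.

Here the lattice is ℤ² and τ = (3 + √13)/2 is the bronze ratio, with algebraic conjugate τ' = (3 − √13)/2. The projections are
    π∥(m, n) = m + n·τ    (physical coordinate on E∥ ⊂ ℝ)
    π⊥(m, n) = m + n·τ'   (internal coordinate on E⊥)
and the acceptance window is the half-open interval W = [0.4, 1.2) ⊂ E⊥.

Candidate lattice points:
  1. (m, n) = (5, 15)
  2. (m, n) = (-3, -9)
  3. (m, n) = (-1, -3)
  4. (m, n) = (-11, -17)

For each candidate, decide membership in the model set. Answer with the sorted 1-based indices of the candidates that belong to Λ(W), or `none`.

Compute τ' = (3−√13)/2 = -0.30278, so π⊥(m,n) = m -0.30278·n.
#1 (5,15): internal coord 5 + (15)·τ' = +0.45837; +0.45837 ∈ [0.4, 1.2) → IN Λ
#2 (-3,-9): internal coord -3 + (-9)·τ' = -0.27502; -0.27502 ∉ [0.4, 1.2) → out
#3 (-1,-3): internal coord -1 + (-3)·τ' = -0.09167; -0.09167 ∉ [0.4, 1.2) → out
#4 (-11,-17): internal coord -11 + (-17)·τ' = -5.85281; -5.85281 ∉ [0.4, 1.2) → out

1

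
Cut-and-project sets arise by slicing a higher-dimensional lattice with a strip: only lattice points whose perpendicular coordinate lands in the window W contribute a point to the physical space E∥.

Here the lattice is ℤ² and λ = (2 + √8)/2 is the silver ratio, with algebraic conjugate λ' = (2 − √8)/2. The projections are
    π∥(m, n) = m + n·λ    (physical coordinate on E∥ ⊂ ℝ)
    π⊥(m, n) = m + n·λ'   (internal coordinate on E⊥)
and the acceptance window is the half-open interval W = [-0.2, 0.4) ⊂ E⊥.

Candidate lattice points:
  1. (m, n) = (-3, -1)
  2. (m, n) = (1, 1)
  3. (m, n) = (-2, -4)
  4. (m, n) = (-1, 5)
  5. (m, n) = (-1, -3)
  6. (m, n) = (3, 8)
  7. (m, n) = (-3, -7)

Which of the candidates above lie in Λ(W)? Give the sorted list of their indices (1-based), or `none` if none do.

Numerically λ ≈ 2.4142 and λ' = −1/λ ≈ -0.4142.
#1 (-3,-1): internal coord -3 + (-1)·λ' = -2.5858; -2.5858 ∉ [-0.2, 0.4) → out
#2 (1,1): internal coord 1 + (1)·λ' = +0.5858; +0.5858 ∉ [-0.2, 0.4) → out
#3 (-2,-4): internal coord -2 + (-4)·λ' = -0.3431; -0.3431 ∉ [-0.2, 0.4) → out
#4 (-1,5): internal coord -1 + (5)·λ' = -3.0711; -3.0711 ∉ [-0.2, 0.4) → out
#5 (-1,-3): internal coord -1 + (-3)·λ' = +0.2426; +0.2426 ∈ [-0.2, 0.4) → IN Λ
#6 (3,8): internal coord 3 + (8)·λ' = -0.3137; -0.3137 ∉ [-0.2, 0.4) → out
#7 (-3,-7): internal coord -3 + (-7)·λ' = -0.1005; -0.1005 ∈ [-0.2, 0.4) → IN Λ

5, 7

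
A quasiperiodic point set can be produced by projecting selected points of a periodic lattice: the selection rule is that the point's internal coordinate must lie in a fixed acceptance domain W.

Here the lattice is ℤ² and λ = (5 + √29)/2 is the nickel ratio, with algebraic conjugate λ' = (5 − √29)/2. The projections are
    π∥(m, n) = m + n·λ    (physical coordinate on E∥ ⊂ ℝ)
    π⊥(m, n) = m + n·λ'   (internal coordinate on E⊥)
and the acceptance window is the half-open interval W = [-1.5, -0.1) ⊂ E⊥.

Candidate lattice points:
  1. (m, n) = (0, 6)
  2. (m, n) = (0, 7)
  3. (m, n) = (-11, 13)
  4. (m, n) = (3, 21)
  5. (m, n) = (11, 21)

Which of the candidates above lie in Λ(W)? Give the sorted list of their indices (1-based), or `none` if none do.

Numerically λ ≈ 5.192582 and λ' = −1/λ ≈ -0.192582.
candidate 1: (m,n)=(0,6) → π∥ = 0+6·λ ≈ 31.155494, π⊥ = 0+6·λ' ≈ -1.155494 ∈ [-1.5, -0.1) ⇒ IN Λ
candidate 2: (m,n)=(0,7) → π∥ = 0+7·λ ≈ 36.348077, π⊥ = 0+7·λ' ≈ -1.348077 ∈ [-1.5, -0.1) ⇒ IN Λ
candidate 3: (m,n)=(-11,13) → π∥ = -11+13·λ ≈ 56.503571, π⊥ = -11+13·λ' ≈ -13.503571 ∉ [-1.5, -0.1) ⇒ out
candidate 4: (m,n)=(3,21) → π∥ = 3+21·λ ≈ 112.044230, π⊥ = 3+21·λ' ≈ -1.044230 ∈ [-1.5, -0.1) ⇒ IN Λ
candidate 5: (m,n)=(11,21) → π∥ = 11+21·λ ≈ 120.044230, π⊥ = 11+21·λ' ≈ 6.955770 ∉ [-1.5, -0.1) ⇒ out

1, 2, 4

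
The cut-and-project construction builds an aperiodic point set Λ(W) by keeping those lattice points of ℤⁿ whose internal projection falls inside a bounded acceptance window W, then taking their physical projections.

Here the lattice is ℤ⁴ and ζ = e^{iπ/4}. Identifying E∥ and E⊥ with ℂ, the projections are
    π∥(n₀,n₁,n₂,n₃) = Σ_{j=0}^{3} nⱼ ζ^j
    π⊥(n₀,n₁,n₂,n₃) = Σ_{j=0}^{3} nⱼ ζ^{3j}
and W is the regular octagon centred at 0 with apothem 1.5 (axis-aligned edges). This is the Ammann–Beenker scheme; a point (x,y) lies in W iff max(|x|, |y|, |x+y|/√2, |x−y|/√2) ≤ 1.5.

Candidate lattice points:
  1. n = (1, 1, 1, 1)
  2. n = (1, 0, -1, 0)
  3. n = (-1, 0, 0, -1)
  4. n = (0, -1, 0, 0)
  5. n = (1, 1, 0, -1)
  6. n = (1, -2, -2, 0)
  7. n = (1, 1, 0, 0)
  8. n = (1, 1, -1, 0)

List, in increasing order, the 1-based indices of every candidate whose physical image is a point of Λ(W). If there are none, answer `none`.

π⊥(n) = n₀ + n₁ζ³ + n₂ζ⁶ + n₃ζ⁹ where ζ = e^{iπ/4}.
#1 (1, 1, 1, 1): internal (1.000000, 0.414214); octagon support 1.000000 vs apothem 1.5 → ∈ W
#2 (1, 0, -1, 0): internal (1.000000, 1.000000); octagon support 1.414214 vs apothem 1.5 → ∈ W
#3 (-1, 0, 0, -1): internal (-1.707107, -0.707107); octagon support 1.707107 vs apothem 1.5 → ∉ W
#4 (0, -1, 0, 0): internal (0.707107, -0.707107); octagon support 1.000000 vs apothem 1.5 → ∈ W
#5 (1, 1, 0, -1): internal (-0.414214, 0.000000); octagon support 0.414214 vs apothem 1.5 → ∈ W
#6 (1, -2, -2, 0): internal (2.414214, 0.585786); octagon support 2.414214 vs apothem 1.5 → ∉ W
#7 (1, 1, 0, 0): internal (0.292893, 0.707107); octagon support 0.707107 vs apothem 1.5 → ∈ W
#8 (1, 1, -1, 0): internal (0.292893, 1.707107); octagon support 1.707107 vs apothem 1.5 → ∉ W

1, 2, 4, 5, 7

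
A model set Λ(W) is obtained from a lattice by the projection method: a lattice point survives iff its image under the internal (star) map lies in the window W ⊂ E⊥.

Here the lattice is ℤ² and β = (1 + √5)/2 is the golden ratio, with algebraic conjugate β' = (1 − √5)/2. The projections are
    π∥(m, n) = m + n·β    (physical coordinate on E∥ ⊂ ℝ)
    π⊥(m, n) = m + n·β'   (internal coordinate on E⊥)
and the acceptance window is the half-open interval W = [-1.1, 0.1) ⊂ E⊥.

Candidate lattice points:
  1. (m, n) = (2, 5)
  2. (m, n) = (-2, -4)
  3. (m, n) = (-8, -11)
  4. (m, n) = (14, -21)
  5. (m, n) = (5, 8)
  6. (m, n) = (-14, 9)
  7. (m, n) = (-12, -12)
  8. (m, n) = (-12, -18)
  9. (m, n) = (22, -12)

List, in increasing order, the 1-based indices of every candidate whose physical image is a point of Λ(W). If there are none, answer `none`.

1, 5, 8

β' = (1−√5)/2 ≈ -0.618034.
candidate 1: (m,n)=(2,5) → π∥ = 2+5·β ≈ 10.090170, π⊥ = 2+5·β' ≈ -1.090170 ∈ [-1.1, 0.1) ⇒ IN Λ
candidate 2: (m,n)=(-2,-4) → π∥ = -2-4·β ≈ -8.472136, π⊥ = -2-4·β' ≈ 0.472136 ∉ [-1.1, 0.1) ⇒ out
candidate 3: (m,n)=(-8,-11) → π∥ = -8-11·β ≈ -25.798374, π⊥ = -8-11·β' ≈ -1.201626 ∉ [-1.1, 0.1) ⇒ out
candidate 4: (m,n)=(14,-21) → π∥ = 14-21·β ≈ -19.978714, π⊥ = 14-21·β' ≈ 26.978714 ∉ [-1.1, 0.1) ⇒ out
candidate 5: (m,n)=(5,8) → π∥ = 5+8·β ≈ 17.944272, π⊥ = 5+8·β' ≈ 0.055728 ∈ [-1.1, 0.1) ⇒ IN Λ
candidate 6: (m,n)=(-14,9) → π∥ = -14+9·β ≈ 0.562306, π⊥ = -14+9·β' ≈ -19.562306 ∉ [-1.1, 0.1) ⇒ out
candidate 7: (m,n)=(-12,-12) → π∥ = -12-12·β ≈ -31.416408, π⊥ = -12-12·β' ≈ -4.583592 ∉ [-1.1, 0.1) ⇒ out
candidate 8: (m,n)=(-12,-18) → π∥ = -12-18·β ≈ -41.124612, π⊥ = -12-18·β' ≈ -0.875388 ∈ [-1.1, 0.1) ⇒ IN Λ
candidate 9: (m,n)=(22,-12) → π∥ = 22-12·β ≈ 2.583592, π⊥ = 22-12·β' ≈ 29.416408 ∉ [-1.1, 0.1) ⇒ out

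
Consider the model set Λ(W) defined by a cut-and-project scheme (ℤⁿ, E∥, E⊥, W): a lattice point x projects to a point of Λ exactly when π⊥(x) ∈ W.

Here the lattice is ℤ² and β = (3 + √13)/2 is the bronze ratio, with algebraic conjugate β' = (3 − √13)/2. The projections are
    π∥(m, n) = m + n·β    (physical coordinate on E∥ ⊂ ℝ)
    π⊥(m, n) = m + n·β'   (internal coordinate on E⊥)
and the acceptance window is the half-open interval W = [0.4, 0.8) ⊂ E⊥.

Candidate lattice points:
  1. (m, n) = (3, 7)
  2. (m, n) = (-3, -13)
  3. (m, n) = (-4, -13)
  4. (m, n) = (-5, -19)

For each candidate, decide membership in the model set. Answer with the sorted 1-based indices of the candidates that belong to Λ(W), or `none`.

Numerically β ≈ 3.3028 and β' = −1/β ≈ -0.3028.
candidate 1: (m,n)=(3,7) → π∥ = 3+7·β ≈ 26.1194, π⊥ = 3+7·β' ≈ 0.8806 ∉ [0.4, 0.8) ⇒ out
candidate 2: (m,n)=(-3,-13) → π∥ = -3-13·β ≈ -45.9361, π⊥ = -3-13·β' ≈ 0.9361 ∉ [0.4, 0.8) ⇒ out
candidate 3: (m,n)=(-4,-13) → π∥ = -4-13·β ≈ -46.9361, π⊥ = -4-13·β' ≈ -0.0639 ∉ [0.4, 0.8) ⇒ out
candidate 4: (m,n)=(-5,-19) → π∥ = -5-19·β ≈ -67.7527, π⊥ = -5-19·β' ≈ 0.7527 ∈ [0.4, 0.8) ⇒ IN Λ

4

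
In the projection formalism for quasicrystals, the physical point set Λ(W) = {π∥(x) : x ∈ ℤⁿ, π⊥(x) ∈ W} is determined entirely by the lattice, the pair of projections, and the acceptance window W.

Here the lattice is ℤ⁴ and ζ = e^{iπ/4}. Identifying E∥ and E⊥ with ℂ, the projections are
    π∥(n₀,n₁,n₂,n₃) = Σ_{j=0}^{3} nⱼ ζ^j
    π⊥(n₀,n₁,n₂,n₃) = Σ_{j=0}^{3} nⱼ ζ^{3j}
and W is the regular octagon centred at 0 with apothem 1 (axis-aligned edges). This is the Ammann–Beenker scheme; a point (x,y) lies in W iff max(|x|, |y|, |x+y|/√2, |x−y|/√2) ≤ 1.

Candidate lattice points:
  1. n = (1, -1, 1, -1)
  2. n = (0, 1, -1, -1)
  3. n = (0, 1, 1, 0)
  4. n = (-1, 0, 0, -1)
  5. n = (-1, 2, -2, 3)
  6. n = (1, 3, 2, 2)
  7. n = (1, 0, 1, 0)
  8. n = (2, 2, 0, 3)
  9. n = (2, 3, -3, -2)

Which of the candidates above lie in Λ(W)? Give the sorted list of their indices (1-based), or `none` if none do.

With ζ = e^{iπ/4} the internal vectors are ζ^0,ζ^3,ζ^6,ζ^9.
candidate 1: n = (1, -1, 1, -1) → π⊥ ≈ (+1.0000, -2.4142); max(|x|,|y|,|x±y|/√2) = 2.4142 > 1 ⇒ ∉ W
candidate 2: n = (0, 1, -1, -1) → π⊥ ≈ (-1.4142, +1.0000); max(|x|,|y|,|x±y|/√2) = 1.7071 > 1 ⇒ ∉ W
candidate 3: n = (0, 1, 1, 0) → π⊥ ≈ (-0.7071, -0.2929); max(|x|,|y|,|x±y|/√2) = 0.7071 ≤ 1 ⇒ ∈ W
candidate 4: n = (-1, 0, 0, -1) → π⊥ ≈ (-1.7071, -0.7071); max(|x|,|y|,|x±y|/√2) = 1.7071 > 1 ⇒ ∉ W
candidate 5: n = (-1, 2, -2, 3) → π⊥ ≈ (-0.2929, +5.5355); max(|x|,|y|,|x±y|/√2) = 5.5355 > 1 ⇒ ∉ W
candidate 6: n = (1, 3, 2, 2) → π⊥ ≈ (+0.2929, +1.5355); max(|x|,|y|,|x±y|/√2) = 1.5355 > 1 ⇒ ∉ W
candidate 7: n = (1, 0, 1, 0) → π⊥ ≈ (+1.0000, -1.0000); max(|x|,|y|,|x±y|/√2) = 1.4142 > 1 ⇒ ∉ W
candidate 8: n = (2, 2, 0, 3) → π⊥ ≈ (+2.7071, +3.5355); max(|x|,|y|,|x±y|/√2) = 4.4142 > 1 ⇒ ∉ W
candidate 9: n = (2, 3, -3, -2) → π⊥ ≈ (-1.5355, +3.7071); max(|x|,|y|,|x±y|/√2) = 3.7071 > 1 ⇒ ∉ W

3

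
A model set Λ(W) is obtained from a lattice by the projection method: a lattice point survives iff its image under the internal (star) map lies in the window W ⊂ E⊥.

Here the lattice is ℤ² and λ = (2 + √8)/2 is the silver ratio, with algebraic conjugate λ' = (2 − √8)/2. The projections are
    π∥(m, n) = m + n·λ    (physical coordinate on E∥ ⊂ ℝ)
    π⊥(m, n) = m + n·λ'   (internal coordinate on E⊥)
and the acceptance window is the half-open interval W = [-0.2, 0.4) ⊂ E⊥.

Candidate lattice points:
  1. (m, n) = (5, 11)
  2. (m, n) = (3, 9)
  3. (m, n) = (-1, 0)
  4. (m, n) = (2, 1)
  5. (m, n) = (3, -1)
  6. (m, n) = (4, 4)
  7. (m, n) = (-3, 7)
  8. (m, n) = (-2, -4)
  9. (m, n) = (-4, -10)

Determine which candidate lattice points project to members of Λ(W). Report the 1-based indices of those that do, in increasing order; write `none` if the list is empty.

9

Numerically λ ≈ 2.4142 and λ' = −1/λ ≈ -0.4142.
candidate 1: (m,n)=(5,11) → π∥ = 5+11·λ ≈ 31.5563, π⊥ = 5+11·λ' ≈ 0.4437 ∉ [-0.2, 0.4) ⇒ out
candidate 2: (m,n)=(3,9) → π∥ = 3+9·λ ≈ 24.7279, π⊥ = 3+9·λ' ≈ -0.7279 ∉ [-0.2, 0.4) ⇒ out
candidate 3: (m,n)=(-1,0) → π∥ = -1+0·λ ≈ -1.0000, π⊥ = -1+0·λ' ≈ -1.0000 ∉ [-0.2, 0.4) ⇒ out
candidate 4: (m,n)=(2,1) → π∥ = 2+1·λ ≈ 4.4142, π⊥ = 2+1·λ' ≈ 1.5858 ∉ [-0.2, 0.4) ⇒ out
candidate 5: (m,n)=(3,-1) → π∥ = 3-1·λ ≈ 0.5858, π⊥ = 3-1·λ' ≈ 3.4142 ∉ [-0.2, 0.4) ⇒ out
candidate 6: (m,n)=(4,4) → π∥ = 4+4·λ ≈ 13.6569, π⊥ = 4+4·λ' ≈ 2.3431 ∉ [-0.2, 0.4) ⇒ out
candidate 7: (m,n)=(-3,7) → π∥ = -3+7·λ ≈ 13.8995, π⊥ = -3+7·λ' ≈ -5.8995 ∉ [-0.2, 0.4) ⇒ out
candidate 8: (m,n)=(-2,-4) → π∥ = -2-4·λ ≈ -11.6569, π⊥ = -2-4·λ' ≈ -0.3431 ∉ [-0.2, 0.4) ⇒ out
candidate 9: (m,n)=(-4,-10) → π∥ = -4-10·λ ≈ -28.1421, π⊥ = -4-10·λ' ≈ 0.1421 ∈ [-0.2, 0.4) ⇒ IN Λ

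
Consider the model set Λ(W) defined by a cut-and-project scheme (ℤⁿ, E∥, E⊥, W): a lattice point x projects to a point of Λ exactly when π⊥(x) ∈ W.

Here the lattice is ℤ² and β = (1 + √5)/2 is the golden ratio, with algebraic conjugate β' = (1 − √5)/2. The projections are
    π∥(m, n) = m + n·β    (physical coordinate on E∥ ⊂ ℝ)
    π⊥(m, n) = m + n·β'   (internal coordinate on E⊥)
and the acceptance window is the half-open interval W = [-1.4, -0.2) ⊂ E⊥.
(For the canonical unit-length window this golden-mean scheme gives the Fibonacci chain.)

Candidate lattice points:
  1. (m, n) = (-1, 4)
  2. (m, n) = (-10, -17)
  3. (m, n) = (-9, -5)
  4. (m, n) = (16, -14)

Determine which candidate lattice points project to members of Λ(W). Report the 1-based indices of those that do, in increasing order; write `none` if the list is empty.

none

β' = (1−√5)/2 ≈ -0.61803.
candidate 1: (m,n)=(-1,4) → π∥ = -1+4·β ≈ 5.47214, π⊥ = -1+4·β' ≈ -3.47214 ∉ [-1.4, -0.2) ⇒ out
candidate 2: (m,n)=(-10,-17) → π∥ = -10-17·β ≈ -37.50658, π⊥ = -10-17·β' ≈ 0.50658 ∉ [-1.4, -0.2) ⇒ out
candidate 3: (m,n)=(-9,-5) → π∥ = -9-5·β ≈ -17.09017, π⊥ = -9-5·β' ≈ -5.90983 ∉ [-1.4, -0.2) ⇒ out
candidate 4: (m,n)=(16,-14) → π∥ = 16-14·β ≈ -6.65248, π⊥ = 16-14·β' ≈ 24.65248 ∉ [-1.4, -0.2) ⇒ out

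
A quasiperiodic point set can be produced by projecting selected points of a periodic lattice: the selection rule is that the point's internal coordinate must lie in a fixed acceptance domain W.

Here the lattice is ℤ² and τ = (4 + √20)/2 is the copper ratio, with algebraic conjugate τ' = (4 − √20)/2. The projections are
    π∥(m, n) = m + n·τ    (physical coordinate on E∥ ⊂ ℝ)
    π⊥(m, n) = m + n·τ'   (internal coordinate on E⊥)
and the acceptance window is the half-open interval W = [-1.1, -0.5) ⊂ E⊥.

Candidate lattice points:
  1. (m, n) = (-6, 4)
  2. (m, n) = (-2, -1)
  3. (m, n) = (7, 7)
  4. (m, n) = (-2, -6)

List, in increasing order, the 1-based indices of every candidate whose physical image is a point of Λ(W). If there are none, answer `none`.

4

Compute τ' = (4−√20)/2 = -0.236068, so π⊥(m,n) = m -0.236068·n.
candidate 1: (m,n)=(-6,4) → π∥ = -6+4·τ ≈ 10.944272, π⊥ = -6+4·τ' ≈ -6.944272 ∉ [-1.1, -0.5) ⇒ out
candidate 2: (m,n)=(-2,-1) → π∥ = -2-1·τ ≈ -6.236068, π⊥ = -2-1·τ' ≈ -1.763932 ∉ [-1.1, -0.5) ⇒ out
candidate 3: (m,n)=(7,7) → π∥ = 7+7·τ ≈ 36.652476, π⊥ = 7+7·τ' ≈ 5.347524 ∉ [-1.1, -0.5) ⇒ out
candidate 4: (m,n)=(-2,-6) → π∥ = -2-6·τ ≈ -27.416408, π⊥ = -2-6·τ' ≈ -0.583592 ∈ [-1.1, -0.5) ⇒ IN Λ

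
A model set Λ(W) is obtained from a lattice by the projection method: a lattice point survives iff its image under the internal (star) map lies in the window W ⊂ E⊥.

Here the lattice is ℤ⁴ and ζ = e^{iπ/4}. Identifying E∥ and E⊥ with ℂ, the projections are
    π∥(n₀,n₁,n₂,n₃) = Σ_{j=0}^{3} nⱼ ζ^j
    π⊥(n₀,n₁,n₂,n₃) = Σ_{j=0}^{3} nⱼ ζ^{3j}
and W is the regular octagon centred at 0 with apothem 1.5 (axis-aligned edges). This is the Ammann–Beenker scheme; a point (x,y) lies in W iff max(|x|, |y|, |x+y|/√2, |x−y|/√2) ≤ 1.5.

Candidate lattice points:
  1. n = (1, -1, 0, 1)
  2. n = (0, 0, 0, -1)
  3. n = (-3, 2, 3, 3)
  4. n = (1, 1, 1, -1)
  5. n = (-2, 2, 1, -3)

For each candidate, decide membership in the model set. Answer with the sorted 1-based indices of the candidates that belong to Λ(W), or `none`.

With ζ = e^{iπ/4} the internal vectors are ζ^0,ζ^3,ζ^6,ζ^9.
candidate 1: n = (1, -1, 0, 1) → π⊥ ≈ (+2.41421, +0.00000); max(|x|,|y|,|x±y|/√2) = 2.41421 > 1.5 ⇒ ∉ W
candidate 2: n = (0, 0, 0, -1) → π⊥ ≈ (-0.70711, -0.70711); max(|x|,|y|,|x±y|/√2) = 1.00000 ≤ 1.5 ⇒ ∈ W
candidate 3: n = (-3, 2, 3, 3) → π⊥ ≈ (-2.29289, +0.53553); max(|x|,|y|,|x±y|/√2) = 2.29289 > 1.5 ⇒ ∉ W
candidate 4: n = (1, 1, 1, -1) → π⊥ ≈ (-0.41421, -1.00000); max(|x|,|y|,|x±y|/√2) = 1.00000 ≤ 1.5 ⇒ ∈ W
candidate 5: n = (-2, 2, 1, -3) → π⊥ ≈ (-5.53553, -1.70711); max(|x|,|y|,|x±y|/√2) = 5.53553 > 1.5 ⇒ ∉ W

2, 4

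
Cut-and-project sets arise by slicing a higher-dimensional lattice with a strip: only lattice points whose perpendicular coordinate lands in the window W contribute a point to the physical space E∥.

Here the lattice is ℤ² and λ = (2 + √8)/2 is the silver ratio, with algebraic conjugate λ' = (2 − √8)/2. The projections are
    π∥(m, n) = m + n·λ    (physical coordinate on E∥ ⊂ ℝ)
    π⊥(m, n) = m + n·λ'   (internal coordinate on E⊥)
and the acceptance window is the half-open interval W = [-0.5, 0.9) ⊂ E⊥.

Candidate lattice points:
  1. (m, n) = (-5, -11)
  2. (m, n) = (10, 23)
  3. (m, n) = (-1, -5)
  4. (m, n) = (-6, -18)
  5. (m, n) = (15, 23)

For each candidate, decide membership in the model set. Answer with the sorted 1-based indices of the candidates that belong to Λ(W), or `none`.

1, 2

λ' = (2−√8)/2 ≈ -0.41421.
[1] lift (-5,-11): star map gives -0.44365; window check -0.5 ≤ -0.44365 < 0.9 is true → IN Λ
[2] lift (10,23): star map gives 0.47309; window check -0.5 ≤ 0.47309 < 0.9 is true → IN Λ
[3] lift (-1,-5): star map gives 1.07107; window check -0.5 ≤ 1.07107 < 0.9 is false → out
[4] lift (-6,-18): star map gives 1.45584; window check -0.5 ≤ 1.45584 < 0.9 is false → out
[5] lift (15,23): star map gives 5.47309; window check -0.5 ≤ 5.47309 < 0.9 is false → out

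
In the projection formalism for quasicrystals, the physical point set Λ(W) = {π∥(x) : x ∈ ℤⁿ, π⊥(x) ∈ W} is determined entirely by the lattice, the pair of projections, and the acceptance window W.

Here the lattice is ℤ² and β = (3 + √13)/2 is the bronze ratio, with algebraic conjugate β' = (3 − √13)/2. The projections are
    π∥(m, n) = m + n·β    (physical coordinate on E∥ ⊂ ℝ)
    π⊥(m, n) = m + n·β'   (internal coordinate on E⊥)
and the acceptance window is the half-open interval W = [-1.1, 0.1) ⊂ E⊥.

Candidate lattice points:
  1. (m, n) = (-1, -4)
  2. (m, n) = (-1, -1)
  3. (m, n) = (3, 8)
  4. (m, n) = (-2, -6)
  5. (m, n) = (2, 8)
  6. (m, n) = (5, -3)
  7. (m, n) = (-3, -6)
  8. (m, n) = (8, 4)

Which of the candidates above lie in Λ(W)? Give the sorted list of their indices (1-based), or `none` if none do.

β' = (3−√13)/2 ≈ -0.30278.
#1 (-1,-4): internal coord -1 + (-4)·β' = +0.21110; +0.21110 ∉ [-1.1, 0.1) → out
#2 (-1,-1): internal coord -1 + (-1)·β' = -0.69722; -0.69722 ∈ [-1.1, 0.1) → IN Λ
#3 (3,8): internal coord 3 + (8)·β' = +0.57779; +0.57779 ∉ [-1.1, 0.1) → out
#4 (-2,-6): internal coord -2 + (-6)·β' = -0.18335; -0.18335 ∈ [-1.1, 0.1) → IN Λ
#5 (2,8): internal coord 2 + (8)·β' = -0.42221; -0.42221 ∈ [-1.1, 0.1) → IN Λ
#6 (5,-3): internal coord 5 + (-3)·β' = +5.90833; +5.90833 ∉ [-1.1, 0.1) → out
#7 (-3,-6): internal coord -3 + (-6)·β' = -1.18335; -1.18335 ∉ [-1.1, 0.1) → out
#8 (8,4): internal coord 8 + (4)·β' = +6.78890; +6.78890 ∉ [-1.1, 0.1) → out

2, 4, 5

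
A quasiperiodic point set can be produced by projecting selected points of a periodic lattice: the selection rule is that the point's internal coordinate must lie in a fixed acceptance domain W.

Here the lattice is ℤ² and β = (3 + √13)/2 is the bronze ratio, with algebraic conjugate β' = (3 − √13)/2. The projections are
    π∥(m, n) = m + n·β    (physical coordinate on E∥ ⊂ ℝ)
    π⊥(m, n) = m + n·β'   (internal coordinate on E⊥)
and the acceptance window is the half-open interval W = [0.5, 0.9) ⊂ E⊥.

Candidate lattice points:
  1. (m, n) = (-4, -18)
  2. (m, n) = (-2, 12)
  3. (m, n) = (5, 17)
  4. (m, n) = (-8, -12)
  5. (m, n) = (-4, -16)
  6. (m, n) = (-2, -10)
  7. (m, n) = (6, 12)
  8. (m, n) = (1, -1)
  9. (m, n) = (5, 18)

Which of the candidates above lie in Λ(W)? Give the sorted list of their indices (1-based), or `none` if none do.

Compute β' = (3−√13)/2 = -0.30278, so π⊥(m,n) = m -0.30278·n.
[1] lift (-4,-18): star map gives 1.44996; window check 0.5 ≤ 1.44996 < 0.9 is false → out
[2] lift (-2,12): star map gives -5.63331; window check 0.5 ≤ -5.63331 < 0.9 is false → out
[3] lift (5,17): star map gives -0.14719; window check 0.5 ≤ -0.14719 < 0.9 is false → out
[4] lift (-8,-12): star map gives -4.36669; window check 0.5 ≤ -4.36669 < 0.9 is false → out
[5] lift (-4,-16): star map gives 0.84441; window check 0.5 ≤ 0.84441 < 0.9 is true → IN Λ
[6] lift (-2,-10): star map gives 1.02776; window check 0.5 ≤ 1.02776 < 0.9 is false → out
[7] lift (6,12): star map gives 2.36669; window check 0.5 ≤ 2.36669 < 0.9 is false → out
[8] lift (1,-1): star map gives 1.30278; window check 0.5 ≤ 1.30278 < 0.9 is false → out
[9] lift (5,18): star map gives -0.44996; window check 0.5 ≤ -0.44996 < 0.9 is false → out

5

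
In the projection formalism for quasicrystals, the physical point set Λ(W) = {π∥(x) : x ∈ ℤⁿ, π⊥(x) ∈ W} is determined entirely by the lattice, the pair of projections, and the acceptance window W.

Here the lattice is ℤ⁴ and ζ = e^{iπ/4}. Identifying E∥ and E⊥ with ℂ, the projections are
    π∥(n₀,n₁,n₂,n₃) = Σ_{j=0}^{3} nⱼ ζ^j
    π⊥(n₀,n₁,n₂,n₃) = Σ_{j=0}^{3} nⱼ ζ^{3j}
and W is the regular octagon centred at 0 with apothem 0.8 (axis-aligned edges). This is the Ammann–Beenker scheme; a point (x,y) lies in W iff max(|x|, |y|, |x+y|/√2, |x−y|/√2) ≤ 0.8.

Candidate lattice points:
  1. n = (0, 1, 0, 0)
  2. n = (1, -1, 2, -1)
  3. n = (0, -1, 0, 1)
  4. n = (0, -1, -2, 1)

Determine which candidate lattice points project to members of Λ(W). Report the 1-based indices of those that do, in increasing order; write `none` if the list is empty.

none

With ζ = e^{iπ/4} the internal vectors are ζ^0,ζ^3,ζ^6,ζ^9.
#1 (0, 1, 0, 0): internal (-0.7071, 0.7071); octagon support 1.0000 vs apothem 0.8 → ∉ W
#2 (1, -1, 2, -1): internal (1.0000, -3.4142); octagon support 3.4142 vs apothem 0.8 → ∉ W
#3 (0, -1, 0, 1): internal (1.4142, 0.0000); octagon support 1.4142 vs apothem 0.8 → ∉ W
#4 (0, -1, -2, 1): internal (1.4142, 2.0000); octagon support 2.4142 vs apothem 0.8 → ∉ W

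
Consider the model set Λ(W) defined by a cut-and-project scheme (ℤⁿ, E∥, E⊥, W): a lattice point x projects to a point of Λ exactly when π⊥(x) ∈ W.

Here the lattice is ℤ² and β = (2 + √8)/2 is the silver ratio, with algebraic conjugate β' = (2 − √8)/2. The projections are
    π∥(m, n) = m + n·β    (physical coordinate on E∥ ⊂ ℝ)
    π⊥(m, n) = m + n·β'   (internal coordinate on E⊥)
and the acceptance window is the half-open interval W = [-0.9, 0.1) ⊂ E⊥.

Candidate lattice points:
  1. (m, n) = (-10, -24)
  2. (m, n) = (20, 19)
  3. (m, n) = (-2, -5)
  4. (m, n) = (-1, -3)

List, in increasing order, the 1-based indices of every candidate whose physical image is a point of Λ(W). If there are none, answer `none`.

1, 3

Numerically β ≈ 2.414214 and β' = −1/β ≈ -0.414214.
candidate 1: (m,n)=(-10,-24) → π∥ = -10-24·β ≈ -67.941125, π⊥ = -10-24·β' ≈ -0.058875 ∈ [-0.9, 0.1) ⇒ IN Λ
candidate 2: (m,n)=(20,19) → π∥ = 20+19·β ≈ 65.870058, π⊥ = 20+19·β' ≈ 12.129942 ∉ [-0.9, 0.1) ⇒ out
candidate 3: (m,n)=(-2,-5) → π∥ = -2-5·β ≈ -14.071068, π⊥ = -2-5·β' ≈ 0.071068 ∈ [-0.9, 0.1) ⇒ IN Λ
candidate 4: (m,n)=(-1,-3) → π∥ = -1-3·β ≈ -8.242641, π⊥ = -1-3·β' ≈ 0.242641 ∉ [-0.9, 0.1) ⇒ out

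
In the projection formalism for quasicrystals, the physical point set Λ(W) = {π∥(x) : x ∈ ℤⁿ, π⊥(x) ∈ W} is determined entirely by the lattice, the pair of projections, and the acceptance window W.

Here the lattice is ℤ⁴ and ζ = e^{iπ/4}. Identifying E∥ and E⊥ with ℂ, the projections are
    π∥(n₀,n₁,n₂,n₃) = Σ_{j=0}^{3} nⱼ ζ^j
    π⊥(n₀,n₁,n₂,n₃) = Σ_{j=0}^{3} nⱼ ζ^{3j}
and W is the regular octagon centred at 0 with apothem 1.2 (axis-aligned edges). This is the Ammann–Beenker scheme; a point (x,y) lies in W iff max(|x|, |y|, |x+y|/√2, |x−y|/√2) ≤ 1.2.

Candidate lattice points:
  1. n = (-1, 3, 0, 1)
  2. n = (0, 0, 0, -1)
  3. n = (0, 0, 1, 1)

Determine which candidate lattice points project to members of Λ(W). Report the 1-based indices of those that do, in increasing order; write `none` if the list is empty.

2, 3

Internal map: ζ^{3j} for j=0..3 gives (1,0), (−√2/2,√2/2), (0,−1), (√2/2,√2/2).
#1 (-1, 3, 0, 1): internal (-2.4142, 2.8284); octagon support 3.7071 vs apothem 1.2 → ∉ W
#2 (0, 0, 0, -1): internal (-0.7071, -0.7071); octagon support 1.0000 vs apothem 1.2 → ∈ W
#3 (0, 0, 1, 1): internal (0.7071, -0.2929); octagon support 0.7071 vs apothem 1.2 → ∈ W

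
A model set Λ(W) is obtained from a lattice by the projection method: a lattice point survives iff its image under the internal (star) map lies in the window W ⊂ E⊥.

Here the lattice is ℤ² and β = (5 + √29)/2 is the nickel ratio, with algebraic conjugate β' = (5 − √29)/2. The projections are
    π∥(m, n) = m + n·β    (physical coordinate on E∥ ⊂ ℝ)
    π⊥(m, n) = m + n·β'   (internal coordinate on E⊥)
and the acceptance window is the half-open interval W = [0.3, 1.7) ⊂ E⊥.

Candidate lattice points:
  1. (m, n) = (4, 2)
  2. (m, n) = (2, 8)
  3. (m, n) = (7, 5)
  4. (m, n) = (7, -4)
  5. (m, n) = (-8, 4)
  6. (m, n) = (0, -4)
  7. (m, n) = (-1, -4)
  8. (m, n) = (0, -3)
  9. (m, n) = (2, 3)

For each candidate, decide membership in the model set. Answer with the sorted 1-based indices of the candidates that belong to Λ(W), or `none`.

Numerically β ≈ 5.192582 and β' = −1/β ≈ -0.192582.
[1] lift (4,2): star map gives 3.614835; window check 0.3 ≤ 3.614835 < 1.7 is false → out
[2] lift (2,8): star map gives 0.459341; window check 0.3 ≤ 0.459341 < 1.7 is true → IN Λ
[3] lift (7,5): star map gives 6.037088; window check 0.3 ≤ 6.037088 < 1.7 is false → out
[4] lift (7,-4): star map gives 7.770330; window check 0.3 ≤ 7.770330 < 1.7 is false → out
[5] lift (-8,4): star map gives -8.770330; window check 0.3 ≤ -8.770330 < 1.7 is false → out
[6] lift (0,-4): star map gives 0.770330; window check 0.3 ≤ 0.770330 < 1.7 is true → IN Λ
[7] lift (-1,-4): star map gives -0.229670; window check 0.3 ≤ -0.229670 < 1.7 is false → out
[8] lift (0,-3): star map gives 0.577747; window check 0.3 ≤ 0.577747 < 1.7 is true → IN Λ
[9] lift (2,3): star map gives 1.422253; window check 0.3 ≤ 1.422253 < 1.7 is true → IN Λ

2, 6, 8, 9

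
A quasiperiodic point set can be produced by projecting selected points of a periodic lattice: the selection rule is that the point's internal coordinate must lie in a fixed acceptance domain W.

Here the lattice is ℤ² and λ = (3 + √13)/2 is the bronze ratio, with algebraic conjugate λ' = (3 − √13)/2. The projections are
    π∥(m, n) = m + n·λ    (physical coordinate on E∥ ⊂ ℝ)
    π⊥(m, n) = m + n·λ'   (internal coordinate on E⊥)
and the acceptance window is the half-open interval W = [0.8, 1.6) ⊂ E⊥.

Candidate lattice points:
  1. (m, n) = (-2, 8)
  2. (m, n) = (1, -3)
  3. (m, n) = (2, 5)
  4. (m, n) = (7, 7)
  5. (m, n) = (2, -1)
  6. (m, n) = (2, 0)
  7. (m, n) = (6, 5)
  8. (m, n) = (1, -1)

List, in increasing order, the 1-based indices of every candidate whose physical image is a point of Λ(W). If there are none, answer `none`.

Numerically λ ≈ 3.302776 and λ' = −1/λ ≈ -0.302776.
#1 (-2,8): internal coord -2 + (8)·λ' = -4.422205; -4.422205 ∉ [0.8, 1.6) → out
#2 (1,-3): internal coord 1 + (-3)·λ' = +1.908327; +1.908327 ∉ [0.8, 1.6) → out
#3 (2,5): internal coord 2 + (5)·λ' = +0.486122; +0.486122 ∉ [0.8, 1.6) → out
#4 (7,7): internal coord 7 + (7)·λ' = +4.880571; +4.880571 ∉ [0.8, 1.6) → out
#5 (2,-1): internal coord 2 + (-1)·λ' = +2.302776; +2.302776 ∉ [0.8, 1.6) → out
#6 (2,0): internal coord 2 + (0)·λ' = +2.000000; +2.000000 ∉ [0.8, 1.6) → out
#7 (6,5): internal coord 6 + (5)·λ' = +4.486122; +4.486122 ∉ [0.8, 1.6) → out
#8 (1,-1): internal coord 1 + (-1)·λ' = +1.302776; +1.302776 ∈ [0.8, 1.6) → IN Λ

8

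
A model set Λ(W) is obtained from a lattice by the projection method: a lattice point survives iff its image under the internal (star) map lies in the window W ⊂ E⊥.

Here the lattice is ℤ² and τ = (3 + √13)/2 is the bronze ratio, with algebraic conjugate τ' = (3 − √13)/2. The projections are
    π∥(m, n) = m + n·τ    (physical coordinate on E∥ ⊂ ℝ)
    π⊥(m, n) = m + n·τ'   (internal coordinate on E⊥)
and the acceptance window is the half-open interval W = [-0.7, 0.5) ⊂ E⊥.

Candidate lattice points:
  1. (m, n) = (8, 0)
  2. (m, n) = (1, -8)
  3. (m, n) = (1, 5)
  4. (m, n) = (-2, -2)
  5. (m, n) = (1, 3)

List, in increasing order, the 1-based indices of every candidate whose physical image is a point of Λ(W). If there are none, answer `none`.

3, 5

Compute τ' = (3−√13)/2 = -0.30278, so π⊥(m,n) = m -0.30278·n.
#1 (8,0): internal coord 8 + (0)·τ' = +8.00000; +8.00000 ∉ [-0.7, 0.5) → out
#2 (1,-8): internal coord 1 + (-8)·τ' = +3.42221; +3.42221 ∉ [-0.7, 0.5) → out
#3 (1,5): internal coord 1 + (5)·τ' = -0.51388; -0.51388 ∈ [-0.7, 0.5) → IN Λ
#4 (-2,-2): internal coord -2 + (-2)·τ' = -1.39445; -1.39445 ∉ [-0.7, 0.5) → out
#5 (1,3): internal coord 1 + (3)·τ' = +0.09167; +0.09167 ∈ [-0.7, 0.5) → IN Λ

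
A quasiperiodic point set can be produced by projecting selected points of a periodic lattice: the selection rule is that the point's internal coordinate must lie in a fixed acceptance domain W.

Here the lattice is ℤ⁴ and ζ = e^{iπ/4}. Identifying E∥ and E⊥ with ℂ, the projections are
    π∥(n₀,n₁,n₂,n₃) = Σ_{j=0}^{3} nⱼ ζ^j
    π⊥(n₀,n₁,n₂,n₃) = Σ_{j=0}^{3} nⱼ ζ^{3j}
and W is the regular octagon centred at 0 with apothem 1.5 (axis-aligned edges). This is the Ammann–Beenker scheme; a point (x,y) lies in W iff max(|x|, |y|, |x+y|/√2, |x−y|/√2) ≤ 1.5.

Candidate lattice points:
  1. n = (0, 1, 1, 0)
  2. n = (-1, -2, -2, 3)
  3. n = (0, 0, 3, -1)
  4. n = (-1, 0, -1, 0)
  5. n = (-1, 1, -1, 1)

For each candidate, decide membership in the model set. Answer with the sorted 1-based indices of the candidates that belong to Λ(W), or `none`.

π⊥(n) = n₀ + n₁ζ³ + n₂ζ⁶ + n₃ζ⁹ where ζ = e^{iπ/4}.
candidate 1: n = (0, 1, 1, 0) → π⊥ ≈ (-0.7071, -0.2929); max(|x|,|y|,|x±y|/√2) = 0.7071 ≤ 1.5 ⇒ ∈ W
candidate 2: n = (-1, -2, -2, 3) → π⊥ ≈ (+2.5355, +2.7071); max(|x|,|y|,|x±y|/√2) = 3.7071 > 1.5 ⇒ ∉ W
candidate 3: n = (0, 0, 3, -1) → π⊥ ≈ (-0.7071, -3.7071); max(|x|,|y|,|x±y|/√2) = 3.7071 > 1.5 ⇒ ∉ W
candidate 4: n = (-1, 0, -1, 0) → π⊥ ≈ (-1.0000, +1.0000); max(|x|,|y|,|x±y|/√2) = 1.4142 ≤ 1.5 ⇒ ∈ W
candidate 5: n = (-1, 1, -1, 1) → π⊥ ≈ (-1.0000, +2.4142); max(|x|,|y|,|x±y|/√2) = 2.4142 > 1.5 ⇒ ∉ W

1, 4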